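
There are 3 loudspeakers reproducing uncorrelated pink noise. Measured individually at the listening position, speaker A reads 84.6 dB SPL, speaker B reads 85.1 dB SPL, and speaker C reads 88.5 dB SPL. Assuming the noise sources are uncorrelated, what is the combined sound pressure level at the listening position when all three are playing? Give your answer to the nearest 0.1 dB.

Incoherent sources sum as intensities:
L_total = 10·log₁₀(10^(84.6/10) + 10^(85.1/10) + 10^(88.5/10)) = 10·log₁₀(1320000000) = 91.2 dB SPL.

91.2 dB SPL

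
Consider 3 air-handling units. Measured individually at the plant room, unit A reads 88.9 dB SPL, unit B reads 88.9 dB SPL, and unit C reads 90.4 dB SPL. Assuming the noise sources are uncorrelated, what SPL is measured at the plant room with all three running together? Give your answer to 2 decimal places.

94.23 dB SPL

Incoherent sources sum as intensities:
L_total = 10·log₁₀(10^(88.9/10) + 10^(88.9/10) + 10^(90.4/10)) = 10·log₁₀(2649000000) = 94.23 dB SPL.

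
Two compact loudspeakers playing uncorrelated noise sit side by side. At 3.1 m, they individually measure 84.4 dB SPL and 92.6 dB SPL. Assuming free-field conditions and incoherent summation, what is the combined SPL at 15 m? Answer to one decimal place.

79.5 dB SPL

Combined at 3.1 m: 10·log₁₀(10^(84.4/10)+10^(92.6/10)) = 93.21 dB SPL.
Then apply −20·log₁₀(15/3.1) = -13.69 dB → 79.5 dB SPL.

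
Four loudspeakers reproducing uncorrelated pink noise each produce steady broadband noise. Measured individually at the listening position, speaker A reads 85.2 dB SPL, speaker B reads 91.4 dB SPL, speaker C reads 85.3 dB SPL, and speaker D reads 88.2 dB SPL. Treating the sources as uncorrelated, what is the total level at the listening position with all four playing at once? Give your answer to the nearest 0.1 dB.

94.3 dB SPL

Incoherent sources sum as intensities:
L_total = 10·log₁₀(10^(85.2/10) + 10^(91.4/10) + 10^(85.3/10) + 10^(88.2/10)) = 10·log₁₀(2711000000) = 94.3 dB SPL.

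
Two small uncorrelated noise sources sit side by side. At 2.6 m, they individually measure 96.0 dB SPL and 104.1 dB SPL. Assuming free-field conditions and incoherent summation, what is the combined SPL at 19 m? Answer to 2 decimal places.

87.45 dB SPL

Combined at 2.6 m: 10·log₁₀(10^(96.0/10)+10^(104.1/10)) = 104.725 dB SPL.
Then apply −20·log₁₀(19/2.6) = -17.276 dB → 87.45 dB SPL.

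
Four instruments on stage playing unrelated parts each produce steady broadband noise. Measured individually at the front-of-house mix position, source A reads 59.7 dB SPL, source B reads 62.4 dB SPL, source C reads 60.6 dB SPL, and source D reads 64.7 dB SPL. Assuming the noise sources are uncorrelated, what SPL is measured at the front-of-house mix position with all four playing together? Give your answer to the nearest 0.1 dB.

Add the sources as powers (linear), then convert back to dB:
L_total = 10·log₁₀(10^(59.7/10) + 10^(62.4/10) + 10^(60.6/10) + 10^(64.7/10)) = 10·log₁₀(6770000) = 68.3 dB SPL.

68.3 dB SPL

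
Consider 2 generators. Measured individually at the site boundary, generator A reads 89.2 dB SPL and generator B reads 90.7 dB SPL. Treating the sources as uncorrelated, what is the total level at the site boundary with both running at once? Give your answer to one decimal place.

Uncorrelated sources add in intensity (power), not in dB.
L_total = 10·log₁₀(10^(89.2/10) + 10^(90.7/10)) = 10·log₁₀(2007000000) = 93.0 dB SPL.

93.0 dB SPL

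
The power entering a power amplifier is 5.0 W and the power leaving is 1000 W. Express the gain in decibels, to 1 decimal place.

Power ratio → dB uses the 10·log₁₀ form:
10·log₁₀(1000/5.0) = 10·log₁₀(200.0) = 23.0 dB.

23.0 dB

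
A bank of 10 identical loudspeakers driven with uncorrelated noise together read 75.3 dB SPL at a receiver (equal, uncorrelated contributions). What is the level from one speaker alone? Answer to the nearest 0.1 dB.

65.3 dB SPL

10 equal incoherent sources add 10·log₁₀(10) = 10.00 dB over one source.
L_one = 75.3 − 10.00 = 65.3 dB SPL.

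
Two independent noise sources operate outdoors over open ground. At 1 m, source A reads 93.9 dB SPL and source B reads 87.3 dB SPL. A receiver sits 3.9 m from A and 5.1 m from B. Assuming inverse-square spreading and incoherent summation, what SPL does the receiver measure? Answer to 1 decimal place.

At the listener: L_A = 93.9 − 20·log₁₀(3.9) = 82.08 dB; L_B = 87.3 − 20·log₁₀(5.1) = 73.15 dB.
Combined: 10·log₁₀(10^(82.08/10)+10^(73.15/10)) = 82.6 dB SPL.

82.6 dB SPL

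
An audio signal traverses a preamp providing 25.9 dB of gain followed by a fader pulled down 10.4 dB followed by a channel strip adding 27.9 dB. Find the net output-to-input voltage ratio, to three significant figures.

148

Net gain = 25.9 + (−10.4) + 27.9 = 43.4 dB.
Voltage ratio = 10^(43.4/20) = 148.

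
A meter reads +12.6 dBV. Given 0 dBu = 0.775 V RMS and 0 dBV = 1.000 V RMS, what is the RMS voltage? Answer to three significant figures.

V = 1.000 V × 10^(+12.6/20).
= 1.000 × 4.266 = 4.27 V.

4.27 V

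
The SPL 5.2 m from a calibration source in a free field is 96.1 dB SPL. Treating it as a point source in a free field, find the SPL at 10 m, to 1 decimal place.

90.4 dB SPL

Inverse-square spreading gives ΔL = −20·log₁₀(d₂/d₁).
ΔL = −20·log₁₀(10/5.2) = -5.68 dB, so L₂ = 96.1 + (-5.68) = 90.4 dB SPL.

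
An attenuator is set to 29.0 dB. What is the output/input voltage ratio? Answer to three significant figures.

Voltage ratio = 10^(dB/20).
10^(-29.0/20) = 10^(-1.450) = 0.0355.

0.0355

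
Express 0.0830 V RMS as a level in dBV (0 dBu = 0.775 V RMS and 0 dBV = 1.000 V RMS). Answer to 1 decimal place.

-21.6 dBV

dBV = 20·log₁₀(V / 1.000 V).
20·log₁₀(0.0830/1.000) = -21.6 dBV.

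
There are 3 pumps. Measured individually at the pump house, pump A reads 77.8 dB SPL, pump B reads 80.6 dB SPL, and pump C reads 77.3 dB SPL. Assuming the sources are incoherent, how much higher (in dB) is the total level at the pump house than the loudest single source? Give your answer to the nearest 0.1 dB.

Add the sources as powers (linear), then convert back to dB:
L_total = 10·log₁₀(10^(77.8/10) + 10^(80.6/10) + 10^(77.3/10)) = 83.59 dB SPL.
Excess over the loudest (80.6 dB): 83.59 − 80.6 = 3.0 dB.

3.0 dB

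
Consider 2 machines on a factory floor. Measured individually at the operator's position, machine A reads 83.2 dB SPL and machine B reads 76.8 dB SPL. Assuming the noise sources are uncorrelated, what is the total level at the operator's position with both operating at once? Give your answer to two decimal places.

Uncorrelated sources add in intensity (power), not in dB.
L_total = 10·log₁₀(10^(83.2/10) + 10^(76.8/10)) = 10·log₁₀(256800000) = 84.10 dB SPL.

84.10 dB SPL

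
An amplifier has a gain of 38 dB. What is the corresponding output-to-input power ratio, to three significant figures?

Power ratio = 10^(dB/10).
10^(38/10) = 10^(3.800) = 6310.

6310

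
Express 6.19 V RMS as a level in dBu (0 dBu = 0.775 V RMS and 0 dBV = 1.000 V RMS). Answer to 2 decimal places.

+18.05 dBu

dBu = 20·log₁₀(V / 0.775 V).
20·log₁₀(6.19/0.775) = +18.05 dBu.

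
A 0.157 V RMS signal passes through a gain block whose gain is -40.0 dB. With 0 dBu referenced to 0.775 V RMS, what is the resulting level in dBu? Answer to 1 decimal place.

-53.9 dBu

Input level: 20·log₁₀(0.157/0.775) = -13.87 dBu.
Output: -13.87 − 40.0 = -53.9 dBu.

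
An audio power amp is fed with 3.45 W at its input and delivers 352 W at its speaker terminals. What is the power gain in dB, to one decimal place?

20.1 dB

Power is a power quantity, so gain = 10·log₁₀(P_out/P_in).
10·log₁₀(352/3.45) = 10·log₁₀(102.0) = 20.1 dB.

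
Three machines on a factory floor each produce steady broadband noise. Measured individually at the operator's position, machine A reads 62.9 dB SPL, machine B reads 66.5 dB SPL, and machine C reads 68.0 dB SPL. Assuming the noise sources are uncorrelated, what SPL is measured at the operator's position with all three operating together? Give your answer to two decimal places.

Uncorrelated sources add in intensity (power), not in dB.
L_total = 10·log₁₀(10^(62.9/10) + 10^(66.5/10) + 10^(68.0/10)) = 10·log₁₀(12730000) = 71.05 dB SPL.

71.05 dB SPL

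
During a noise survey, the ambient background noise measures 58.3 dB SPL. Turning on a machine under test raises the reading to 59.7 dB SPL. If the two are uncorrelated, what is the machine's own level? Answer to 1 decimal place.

Subtract intensities: L_src = 10·log₁₀(10^(L_total/10) − 10^(L_bg/10)).
L_src = 10·log₁₀(10^(59.7/10) − 10^(58.3/10)) = 10·log₁₀(257200) = 54.1 dB SPL.

54.1 dB SPL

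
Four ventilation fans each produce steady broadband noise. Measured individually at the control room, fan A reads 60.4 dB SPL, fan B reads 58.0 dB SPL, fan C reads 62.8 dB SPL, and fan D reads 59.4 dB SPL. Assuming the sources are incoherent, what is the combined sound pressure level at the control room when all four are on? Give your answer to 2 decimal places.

66.54 dB SPL

Uncorrelated sources add in intensity (power), not in dB.
L_total = 10·log₁₀(10^(60.4/10) + 10^(58.0/10) + 10^(62.8/10) + 10^(59.4/10)) = 10·log₁₀(4504000) = 66.54 dB SPL.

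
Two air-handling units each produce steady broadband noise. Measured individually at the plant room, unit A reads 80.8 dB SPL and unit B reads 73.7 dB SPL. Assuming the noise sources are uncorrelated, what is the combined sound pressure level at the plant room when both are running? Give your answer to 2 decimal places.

81.57 dB SPL

Add the sources as powers (linear), then convert back to dB:
L_total = 10·log₁₀(10^(80.8/10) + 10^(73.7/10)) = 10·log₁₀(143700000) = 81.57 dB SPL.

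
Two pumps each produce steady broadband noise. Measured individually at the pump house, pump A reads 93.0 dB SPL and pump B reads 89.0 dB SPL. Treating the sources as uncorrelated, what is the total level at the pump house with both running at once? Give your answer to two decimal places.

94.46 dB SPL

Incoherent sources sum as intensities:
L_total = 10·log₁₀(10^(93.0/10) + 10^(89.0/10)) = 10·log₁₀(2790000000) = 94.46 dB SPL.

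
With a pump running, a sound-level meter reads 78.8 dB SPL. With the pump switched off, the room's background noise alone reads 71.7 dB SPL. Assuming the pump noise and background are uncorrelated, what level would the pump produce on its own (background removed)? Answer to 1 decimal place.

Background correction is a power subtraction:
L_src = 10·log₁₀(10^(78.8/10) − 10^(71.7/10)) = 10·log₁₀(61070000) = 77.9 dB SPL.

77.9 dB SPL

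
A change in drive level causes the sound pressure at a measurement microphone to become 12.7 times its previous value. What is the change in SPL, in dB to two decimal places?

Sound pressure is an amplitude quantity: ΔL = 20·log₁₀(p₂/p₁).
20·log₁₀(12.7) = 22.08 dB.

22.08 dB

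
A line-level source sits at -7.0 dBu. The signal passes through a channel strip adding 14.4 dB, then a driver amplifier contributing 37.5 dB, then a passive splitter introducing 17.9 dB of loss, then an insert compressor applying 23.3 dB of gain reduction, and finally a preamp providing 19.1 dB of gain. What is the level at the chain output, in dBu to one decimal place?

+22.8 dBu

Gain stages sum in dB:
-7.0 + 14.4 + 37.5 − 17.9 − 23.3 + 19.1 = +22.8 dBu.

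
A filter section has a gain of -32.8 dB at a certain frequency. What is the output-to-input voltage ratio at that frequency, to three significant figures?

Voltage ratio = 10^(dB/20).
10^(-32.8/20) = 10^(-1.640) = 0.0229.

0.0229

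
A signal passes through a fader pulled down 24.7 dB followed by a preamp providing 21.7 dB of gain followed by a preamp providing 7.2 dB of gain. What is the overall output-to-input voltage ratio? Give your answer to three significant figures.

Net gain = (−24.7) + 21.7 + 7.2 = 4.2 dB.
Voltage ratio = 10^(4.2/20) = 1.62.

1.62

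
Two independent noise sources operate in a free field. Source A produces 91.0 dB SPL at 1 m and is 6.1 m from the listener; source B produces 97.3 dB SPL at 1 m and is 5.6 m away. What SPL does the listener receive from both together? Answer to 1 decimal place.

At the listener: L_A = 91.0 − 20·log₁₀(6.1) = 75.29 dB; L_B = 97.3 − 20·log₁₀(5.6) = 82.34 dB.
Combined: 10·log₁₀(10^(75.29/10)+10^(82.34/10)) = 83.1 dB SPL.

83.1 dB SPL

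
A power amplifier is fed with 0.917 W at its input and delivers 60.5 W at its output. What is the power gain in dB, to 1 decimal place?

Power ratio → dB uses the 10·log₁₀ form:
10·log₁₀(60.5/0.917) = 10·log₁₀(65.98) = 18.2 dB.

18.2 dB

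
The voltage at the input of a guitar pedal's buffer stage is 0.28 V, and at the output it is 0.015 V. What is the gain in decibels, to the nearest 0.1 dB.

Voltage ratio → dB uses the 20·log₁₀ form:
20·log₁₀(0.015/0.28) = 20·log₁₀(0.05357) = -25.4 dB.

-25.4 dB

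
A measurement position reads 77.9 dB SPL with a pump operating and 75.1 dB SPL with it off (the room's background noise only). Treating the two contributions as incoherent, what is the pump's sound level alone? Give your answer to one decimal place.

74.7 dB SPL

Remove the background by subtracting linear intensities:
L_src = 10·log₁₀(10^(77.9/10) − 10^(75.1/10)) = 10·log₁₀(29300000) = 74.7 dB SPL.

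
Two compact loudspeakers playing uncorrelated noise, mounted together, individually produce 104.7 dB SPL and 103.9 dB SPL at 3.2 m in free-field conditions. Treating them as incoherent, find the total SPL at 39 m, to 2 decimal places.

Combined at 3.2 m: 10·log₁₀(10^(104.7/10)+10^(103.9/10)) = 107.329 dB SPL.
Then apply −20·log₁₀(39/3.2) = -21.718 dB → 85.61 dB SPL.

85.61 dB SPL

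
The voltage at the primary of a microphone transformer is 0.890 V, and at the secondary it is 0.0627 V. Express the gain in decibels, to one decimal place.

-23.0 dB

For a voltage ratio, dB = 20·log₁₀(V₂/V₁).
20·log₁₀(0.0627/0.890) = 20·log₁₀(0.07045) = -23.0 dB.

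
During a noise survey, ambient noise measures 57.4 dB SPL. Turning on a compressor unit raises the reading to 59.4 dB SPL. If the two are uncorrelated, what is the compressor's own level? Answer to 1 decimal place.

55.1 dB SPL

Remove the background by subtracting linear intensities:
L_src = 10·log₁₀(10^(59.4/10) − 10^(57.4/10)) = 10·log₁₀(321400) = 55.1 dB SPL.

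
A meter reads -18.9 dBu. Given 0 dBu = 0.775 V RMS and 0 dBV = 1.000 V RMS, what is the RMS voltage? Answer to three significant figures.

V = 0.775 V × 10^(-18.9/20).
= 0.775 × 0.1135 = 0.0880 V.

0.0880 V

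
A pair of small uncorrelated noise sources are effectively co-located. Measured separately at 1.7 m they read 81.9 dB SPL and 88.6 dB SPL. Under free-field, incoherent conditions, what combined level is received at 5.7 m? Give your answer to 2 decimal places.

78.93 dB SPL

Combined at 1.7 m: 10·log₁₀(10^(81.9/10)+10^(88.6/10)) = 89.441 dB SPL.
Then apply −20·log₁₀(5.7/1.7) = -10.509 dB → 78.93 dB SPL.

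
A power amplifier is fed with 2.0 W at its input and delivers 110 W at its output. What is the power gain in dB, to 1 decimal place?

For a power ratio, dB = 10·log₁₀(P₂/P₁).
10·log₁₀(110/2.0) = 10·log₁₀(55.00) = 17.4 dB.

17.4 dB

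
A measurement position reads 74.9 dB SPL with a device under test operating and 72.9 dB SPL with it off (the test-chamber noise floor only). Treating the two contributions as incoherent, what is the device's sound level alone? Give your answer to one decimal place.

70.6 dB SPL

Background correction is a power subtraction:
L_src = 10·log₁₀(10^(74.9/10) − 10^(72.9/10)) = 10·log₁₀(11400000) = 70.6 dB SPL.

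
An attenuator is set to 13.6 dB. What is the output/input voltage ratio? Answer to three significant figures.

0.209

Voltage ratio = 10^(dB/20).
10^(-13.6/20) = 10^(-0.6800) = 0.209.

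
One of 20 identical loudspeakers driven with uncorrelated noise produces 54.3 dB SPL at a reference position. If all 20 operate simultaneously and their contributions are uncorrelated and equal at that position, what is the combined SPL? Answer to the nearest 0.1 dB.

67.3 dB SPL

20 equal incoherent sources raise the level by 10·log₁₀(20) = 13.01 dB.
L_total = 54.3 + 13.01 = 67.3 dB SPL.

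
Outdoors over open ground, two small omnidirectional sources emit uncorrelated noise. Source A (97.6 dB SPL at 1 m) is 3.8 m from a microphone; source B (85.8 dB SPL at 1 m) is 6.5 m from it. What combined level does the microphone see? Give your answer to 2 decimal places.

At the listener: L_A = 97.6 − 20·log₁₀(3.8) = 86.004 dB; L_B = 85.8 − 20·log₁₀(6.5) = 69.542 dB.
Combined: 10·log₁₀(10^(86.004/10)+10^(69.542/10)) = 86.10 dB SPL.

86.10 dB SPL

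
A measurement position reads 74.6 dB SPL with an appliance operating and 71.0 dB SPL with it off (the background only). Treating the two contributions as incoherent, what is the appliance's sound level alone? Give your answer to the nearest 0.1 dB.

72.1 dB SPL

Remove the background by subtracting linear intensities:
L_src = 10·log₁₀(10^(74.6/10) − 10^(71.0/10)) = 10·log₁₀(16250000) = 72.1 dB SPL.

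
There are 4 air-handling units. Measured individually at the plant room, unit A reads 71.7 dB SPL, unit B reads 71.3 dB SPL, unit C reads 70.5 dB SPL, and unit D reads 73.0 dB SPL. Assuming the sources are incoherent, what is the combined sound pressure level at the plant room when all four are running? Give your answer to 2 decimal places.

77.74 dB SPL

Incoherent sources sum as intensities:
L_total = 10·log₁₀(10^(71.7/10) + 10^(71.3/10) + 10^(70.5/10) + 10^(73.0/10)) = 10·log₁₀(59450000) = 77.74 dB SPL.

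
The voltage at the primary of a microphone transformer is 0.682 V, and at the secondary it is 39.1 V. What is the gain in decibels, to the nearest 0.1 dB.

35.2 dB

For a voltage ratio, dB = 20·log₁₀(V₂/V₁).
20·log₁₀(39.1/0.682) = 20·log₁₀(57.33) = 35.2 dB.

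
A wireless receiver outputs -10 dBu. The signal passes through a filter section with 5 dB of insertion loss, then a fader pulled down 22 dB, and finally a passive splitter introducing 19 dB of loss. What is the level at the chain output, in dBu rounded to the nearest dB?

Cascaded gains and losses add directly in dB.
-10 − 5 − 22 − 19 = -56 dBu.

-56 dBu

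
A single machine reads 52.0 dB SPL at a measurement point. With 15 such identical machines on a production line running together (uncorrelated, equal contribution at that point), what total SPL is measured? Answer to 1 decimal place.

15 equal incoherent sources raise the level by 10·log₁₀(15) = 11.76 dB.
L_total = 52.0 + 11.76 = 63.8 dB SPL.

63.8 dB SPL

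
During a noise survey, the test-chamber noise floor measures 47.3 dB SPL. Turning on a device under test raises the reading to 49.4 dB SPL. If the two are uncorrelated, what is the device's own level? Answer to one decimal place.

Subtract intensities: L_src = 10·log₁₀(10^(L_total/10) − 10^(L_bg/10)).
L_src = 10·log₁₀(10^(49.4/10) − 10^(47.3/10)) = 10·log₁₀(33390) = 45.2 dB SPL.

45.2 dB SPL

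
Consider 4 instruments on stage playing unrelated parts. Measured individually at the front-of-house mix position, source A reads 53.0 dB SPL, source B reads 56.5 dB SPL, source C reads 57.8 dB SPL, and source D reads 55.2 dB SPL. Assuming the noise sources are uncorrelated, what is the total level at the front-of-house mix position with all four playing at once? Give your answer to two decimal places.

Incoherent sources sum as intensities:
L_total = 10·log₁₀(10^(53.0/10) + 10^(56.5/10) + 10^(57.8/10) + 10^(55.2/10)) = 10·log₁₀(1580000) = 61.99 dB SPL.

61.99 dB SPL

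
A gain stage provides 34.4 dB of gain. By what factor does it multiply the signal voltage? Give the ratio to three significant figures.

52.5

Voltage ratio = 10^(dB/20).
10^(34.4/20) = 10^(1.720) = 52.5.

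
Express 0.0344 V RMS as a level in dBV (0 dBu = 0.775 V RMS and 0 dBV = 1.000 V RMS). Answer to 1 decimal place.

-29.3 dBV

dBV = 20·log₁₀(V / 1.000 V).
20·log₁₀(0.0344/1.000) = -29.3 dBV.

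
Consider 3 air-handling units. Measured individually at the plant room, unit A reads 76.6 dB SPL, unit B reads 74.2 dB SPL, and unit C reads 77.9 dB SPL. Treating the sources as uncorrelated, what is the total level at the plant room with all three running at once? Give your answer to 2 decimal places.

Incoherent sources sum as intensities:
L_total = 10·log₁₀(10^(76.6/10) + 10^(74.2/10) + 10^(77.9/10)) = 10·log₁₀(133700000) = 81.26 dB SPL.

81.26 dB SPL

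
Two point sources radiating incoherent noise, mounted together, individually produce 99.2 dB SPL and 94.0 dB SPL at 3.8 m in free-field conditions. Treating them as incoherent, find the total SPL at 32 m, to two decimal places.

81.84 dB SPL

Combined at 3.8 m: 10·log₁₀(10^(99.2/10)+10^(94.0/10)) = 100.346 dB SPL.
Then apply −20·log₁₀(32/3.8) = -18.507 dB → 81.84 dB SPL.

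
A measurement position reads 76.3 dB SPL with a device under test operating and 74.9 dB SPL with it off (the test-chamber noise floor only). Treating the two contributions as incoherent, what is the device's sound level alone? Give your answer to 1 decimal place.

Remove the background by subtracting linear intensities:
L_src = 10·log₁₀(10^(76.3/10) − 10^(74.9/10)) = 10·log₁₀(11750000) = 70.7 dB SPL.

70.7 dB SPL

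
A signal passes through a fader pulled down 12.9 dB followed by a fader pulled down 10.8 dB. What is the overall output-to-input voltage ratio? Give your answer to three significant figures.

0.0653

Net gain = (−12.9) + (−10.8) = -23.7 dB.
Voltage ratio = 10^(-23.7/20) = 0.0653.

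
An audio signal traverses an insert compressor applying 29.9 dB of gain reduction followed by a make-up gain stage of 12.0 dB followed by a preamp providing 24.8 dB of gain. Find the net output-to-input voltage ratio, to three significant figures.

Net gain = (−29.9) + 12.0 + 24.8 = 6.9 dB.
Voltage ratio = 10^(6.9/20) = 2.21.

2.21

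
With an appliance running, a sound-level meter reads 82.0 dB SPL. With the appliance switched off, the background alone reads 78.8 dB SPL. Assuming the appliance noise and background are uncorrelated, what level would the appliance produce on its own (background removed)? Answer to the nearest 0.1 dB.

79.2 dB SPL

Background correction is a power subtraction:
L_src = 10·log₁₀(10^(82.0/10) − 10^(78.8/10)) = 10·log₁₀(82630000) = 79.2 dB SPL.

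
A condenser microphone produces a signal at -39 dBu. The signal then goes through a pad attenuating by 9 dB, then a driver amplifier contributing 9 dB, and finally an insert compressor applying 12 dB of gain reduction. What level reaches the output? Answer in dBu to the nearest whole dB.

Gain stages sum in dB:
-39 − 9 + 9 − 12 = -51 dBu.

-51 dBu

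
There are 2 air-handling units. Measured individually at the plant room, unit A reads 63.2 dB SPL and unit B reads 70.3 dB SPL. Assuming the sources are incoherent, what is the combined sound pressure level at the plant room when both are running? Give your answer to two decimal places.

Uncorrelated sources add in intensity (power), not in dB.
L_total = 10·log₁₀(10^(63.2/10) + 10^(70.3/10)) = 10·log₁₀(12800000) = 71.07 dB SPL.

71.07 dB SPL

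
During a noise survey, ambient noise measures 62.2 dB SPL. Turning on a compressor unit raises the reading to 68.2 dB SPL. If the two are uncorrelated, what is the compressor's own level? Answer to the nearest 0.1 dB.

66.9 dB SPL

Subtract intensities: L_src = 10·log₁₀(10^(L_total/10) − 10^(L_bg/10)).
L_src = 10·log₁₀(10^(68.2/10) − 10^(62.2/10)) = 10·log₁₀(4947000) = 66.9 dB SPL.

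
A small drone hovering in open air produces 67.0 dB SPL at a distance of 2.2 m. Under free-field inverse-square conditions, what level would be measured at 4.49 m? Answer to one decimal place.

Free-field point source: level drops by 20·log₁₀ of the distance ratio.
ΔL = −20·log₁₀(4.49/2.2) = -6.20 dB, so L₂ = 67.0 + (-6.20) = 60.8 dB SPL.

60.8 dB SPL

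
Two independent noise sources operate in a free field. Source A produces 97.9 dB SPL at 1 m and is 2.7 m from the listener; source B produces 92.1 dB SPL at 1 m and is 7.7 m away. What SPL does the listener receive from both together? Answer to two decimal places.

89.41 dB SPL

At the listener: L_A = 97.9 − 20·log₁₀(2.7) = 89.273 dB; L_B = 92.1 − 20·log₁₀(7.7) = 74.370 dB.
Combined: 10·log₁₀(10^(89.273/10)+10^(74.370/10)) = 89.41 dB SPL.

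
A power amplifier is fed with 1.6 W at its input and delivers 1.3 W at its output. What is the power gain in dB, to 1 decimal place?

-0.9 dB

Power is a power quantity, so gain = 10·log₁₀(P_out/P_in).
10·log₁₀(1.3/1.6) = 10·log₁₀(0.8125) = -0.9 dB.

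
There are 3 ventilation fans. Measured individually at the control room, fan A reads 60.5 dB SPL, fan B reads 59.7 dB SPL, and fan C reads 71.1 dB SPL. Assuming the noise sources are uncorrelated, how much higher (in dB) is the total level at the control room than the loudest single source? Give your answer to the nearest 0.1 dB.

0.6 dB

Uncorrelated sources add in intensity (power), not in dB.
L_total = 10·log₁₀(10^(60.5/10) + 10^(59.7/10) + 10^(71.1/10)) = 71.74 dB SPL.
Excess over the loudest (71.1 dB): 71.74 − 71.1 = 0.6 dB.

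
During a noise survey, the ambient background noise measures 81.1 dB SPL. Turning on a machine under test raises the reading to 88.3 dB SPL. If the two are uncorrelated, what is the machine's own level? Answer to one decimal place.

87.4 dB SPL

Remove the background by subtracting linear intensities:
L_src = 10·log₁₀(10^(88.3/10) − 10^(81.1/10)) = 10·log₁₀(547300000) = 87.4 dB SPL.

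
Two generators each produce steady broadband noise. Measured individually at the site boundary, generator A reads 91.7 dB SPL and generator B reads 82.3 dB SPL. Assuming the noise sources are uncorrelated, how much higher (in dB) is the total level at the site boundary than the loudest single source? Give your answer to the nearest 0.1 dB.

0.5 dB

Add the sources as powers (linear), then convert back to dB:
L_total = 10·log₁₀(10^(91.7/10) + 10^(82.3/10)) = 92.17 dB SPL.
Excess over the loudest (91.7 dB): 92.17 − 91.7 = 0.5 dB.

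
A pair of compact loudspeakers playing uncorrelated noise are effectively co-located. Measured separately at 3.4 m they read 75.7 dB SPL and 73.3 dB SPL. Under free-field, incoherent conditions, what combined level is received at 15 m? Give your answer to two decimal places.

Combined at 3.4 m: 10·log₁₀(10^(75.7/10)+10^(73.3/10)) = 77.674 dB SPL.
Then apply −20·log₁₀(15/3.4) = -12.892 dB → 64.78 dB SPL.

64.78 dB SPL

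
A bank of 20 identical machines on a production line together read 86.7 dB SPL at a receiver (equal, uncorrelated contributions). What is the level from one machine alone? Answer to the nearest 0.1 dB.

73.7 dB SPL

20 equal incoherent sources add 10·log₁₀(20) = 13.01 dB over one source.
L_one = 86.7 − 13.01 = 73.7 dB SPL.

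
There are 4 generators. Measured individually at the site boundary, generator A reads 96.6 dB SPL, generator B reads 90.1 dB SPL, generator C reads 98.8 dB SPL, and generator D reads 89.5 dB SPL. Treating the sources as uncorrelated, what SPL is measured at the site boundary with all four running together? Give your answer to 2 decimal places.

101.48 dB SPL

Add the sources as powers (linear), then convert back to dB:
L_total = 10·log₁₀(10^(96.6/10) + 10^(90.1/10) + 10^(98.8/10) + 10^(89.5/10)) = 10·log₁₀(14071000000) = 101.48 dB SPL.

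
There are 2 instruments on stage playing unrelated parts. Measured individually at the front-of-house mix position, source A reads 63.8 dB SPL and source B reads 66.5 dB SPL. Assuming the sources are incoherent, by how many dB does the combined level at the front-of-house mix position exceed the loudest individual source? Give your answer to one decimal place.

1.9 dB

Uncorrelated sources add in intensity (power), not in dB.
L_total = 10·log₁₀(10^(63.8/10) + 10^(66.5/10)) = 68.37 dB SPL.
Excess over the loudest (66.5 dB): 68.37 − 66.5 = 1.9 dB.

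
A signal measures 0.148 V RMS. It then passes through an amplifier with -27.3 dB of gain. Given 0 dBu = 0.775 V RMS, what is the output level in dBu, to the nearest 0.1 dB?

-41.7 dBu

Input level: 20·log₁₀(0.148/0.775) = -14.38 dBu.
Output: -14.38 − 27.3 = -41.7 dBu.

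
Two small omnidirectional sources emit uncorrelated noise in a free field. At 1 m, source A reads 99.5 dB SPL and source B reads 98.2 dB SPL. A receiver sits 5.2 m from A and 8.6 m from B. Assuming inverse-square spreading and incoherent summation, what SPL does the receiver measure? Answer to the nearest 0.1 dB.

At the listener: L_A = 99.5 − 20·log₁₀(5.2) = 85.18 dB; L_B = 98.2 − 20·log₁₀(8.6) = 79.51 dB.
Combined: 10·log₁₀(10^(85.18/10)+10^(79.51/10)) = 86.2 dB SPL.

86.2 dB SPL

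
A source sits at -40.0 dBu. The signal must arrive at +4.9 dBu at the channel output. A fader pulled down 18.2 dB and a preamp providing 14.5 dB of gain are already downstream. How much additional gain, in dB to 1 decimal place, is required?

48.6 dB

The required make-up gain is the shortfall in the dB sum.
G = +4.9 − (-40.0) + 18.2 − 14.5 = 48.6 dB.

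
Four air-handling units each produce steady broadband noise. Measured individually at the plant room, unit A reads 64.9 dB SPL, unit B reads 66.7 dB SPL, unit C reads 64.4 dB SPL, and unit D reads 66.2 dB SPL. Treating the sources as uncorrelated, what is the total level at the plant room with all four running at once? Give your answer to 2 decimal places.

71.67 dB SPL

Incoherent sources sum as intensities:
L_total = 10·log₁₀(10^(64.9/10) + 10^(66.7/10) + 10^(64.4/10) + 10^(66.2/10)) = 10·log₁₀(14690000) = 71.67 dB SPL.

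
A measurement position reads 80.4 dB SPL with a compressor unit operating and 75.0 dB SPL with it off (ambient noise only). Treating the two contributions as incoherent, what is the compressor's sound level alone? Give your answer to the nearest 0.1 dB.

Subtract intensities: L_src = 10·log₁₀(10^(L_total/10) − 10^(L_bg/10)).
L_src = 10·log₁₀(10^(80.4/10) − 10^(75.0/10)) = 10·log₁₀(78030000) = 78.9 dB SPL.

78.9 dB SPL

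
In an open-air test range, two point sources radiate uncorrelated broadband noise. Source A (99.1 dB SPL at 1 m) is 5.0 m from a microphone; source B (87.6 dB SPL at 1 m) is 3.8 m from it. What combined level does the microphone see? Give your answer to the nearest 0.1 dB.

At the listener: L_A = 99.1 − 20·log₁₀(5.0) = 85.12 dB; L_B = 87.6 − 20·log₁₀(3.8) = 76.00 dB.
Combined: 10·log₁₀(10^(85.12/10)+10^(76.00/10)) = 85.6 dB SPL.

85.6 dB SPL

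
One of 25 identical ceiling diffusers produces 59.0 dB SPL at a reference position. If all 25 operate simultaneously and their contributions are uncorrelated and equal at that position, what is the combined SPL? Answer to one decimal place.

25 equal incoherent sources raise the level by 10·log₁₀(25) = 13.98 dB.
L_total = 59.0 + 13.98 = 73.0 dB SPL.

73.0 dB SPL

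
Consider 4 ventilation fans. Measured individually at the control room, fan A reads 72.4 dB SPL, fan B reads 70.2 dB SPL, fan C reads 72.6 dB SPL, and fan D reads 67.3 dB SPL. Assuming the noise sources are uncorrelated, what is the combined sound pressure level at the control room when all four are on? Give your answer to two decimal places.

77.11 dB SPL

Uncorrelated sources add in intensity (power), not in dB.
L_total = 10·log₁₀(10^(72.4/10) + 10^(70.2/10) + 10^(72.6/10) + 10^(67.3/10)) = 10·log₁₀(51420000) = 77.11 dB SPL.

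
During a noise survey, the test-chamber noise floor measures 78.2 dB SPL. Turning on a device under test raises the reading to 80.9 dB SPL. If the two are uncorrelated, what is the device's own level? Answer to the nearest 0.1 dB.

77.6 dB SPL

Remove the background by subtracting linear intensities:
L_src = 10·log₁₀(10^(80.9/10) − 10^(78.2/10)) = 10·log₁₀(56960000) = 77.6 dB SPL.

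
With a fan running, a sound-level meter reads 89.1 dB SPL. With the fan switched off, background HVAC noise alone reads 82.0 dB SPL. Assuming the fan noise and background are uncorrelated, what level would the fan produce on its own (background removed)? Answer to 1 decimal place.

88.2 dB SPL

Background correction is a power subtraction:
L_src = 10·log₁₀(10^(89.1/10) − 10^(82.0/10)) = 10·log₁₀(654300000) = 88.2 dB SPL.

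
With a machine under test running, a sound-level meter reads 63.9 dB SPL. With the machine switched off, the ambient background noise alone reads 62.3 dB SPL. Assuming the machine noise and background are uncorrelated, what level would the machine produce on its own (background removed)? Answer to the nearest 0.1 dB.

Background correction is a power subtraction:
L_src = 10·log₁₀(10^(63.9/10) − 10^(62.3/10)) = 10·log₁₀(756500) = 58.8 dB SPL.

58.8 dB SPL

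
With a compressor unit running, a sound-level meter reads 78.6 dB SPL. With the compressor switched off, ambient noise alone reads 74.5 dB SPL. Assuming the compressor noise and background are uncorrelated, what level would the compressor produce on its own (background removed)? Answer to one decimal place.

Subtract intensities: L_src = 10·log₁₀(10^(L_total/10) − 10^(L_bg/10)).
L_src = 10·log₁₀(10^(78.6/10) − 10^(74.5/10)) = 10·log₁₀(44260000) = 76.5 dB SPL.

76.5 dB SPL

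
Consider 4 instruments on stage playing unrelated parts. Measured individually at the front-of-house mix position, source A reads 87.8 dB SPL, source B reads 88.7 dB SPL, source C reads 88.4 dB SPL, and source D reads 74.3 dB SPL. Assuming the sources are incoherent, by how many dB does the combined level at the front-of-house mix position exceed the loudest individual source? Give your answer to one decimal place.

Add the sources as powers (linear), then convert back to dB:
L_total = 10·log₁₀(10^(87.8/10) + 10^(88.7/10) + 10^(88.4/10) + 10^(74.3/10)) = 93.14 dB SPL.
Excess over the loudest (88.7 dB): 93.14 − 88.7 = 4.4 dB.

4.4 dB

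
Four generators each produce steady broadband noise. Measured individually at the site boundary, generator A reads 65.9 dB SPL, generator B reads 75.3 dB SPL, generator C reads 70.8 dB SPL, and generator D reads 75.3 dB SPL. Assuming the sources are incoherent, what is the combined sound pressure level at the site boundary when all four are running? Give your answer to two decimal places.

79.23 dB SPL

Incoherent sources sum as intensities:
L_total = 10·log₁₀(10^(65.9/10) + 10^(75.3/10) + 10^(70.8/10) + 10^(75.3/10)) = 10·log₁₀(83680000) = 79.23 dB SPL.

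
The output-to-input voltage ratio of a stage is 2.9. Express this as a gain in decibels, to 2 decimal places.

9.25 dB

For a voltage ratio, dB = 20·log₁₀(V₂/V₁).
20·log₁₀(2.9) = 9.25 dB.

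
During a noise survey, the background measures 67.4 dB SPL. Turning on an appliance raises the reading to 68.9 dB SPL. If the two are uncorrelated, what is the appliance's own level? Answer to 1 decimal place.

Remove the background by subtracting linear intensities:
L_src = 10·log₁₀(10^(68.9/10) − 10^(67.4/10)) = 10·log₁₀(2267000) = 63.6 dB SPL.

63.6 dB SPL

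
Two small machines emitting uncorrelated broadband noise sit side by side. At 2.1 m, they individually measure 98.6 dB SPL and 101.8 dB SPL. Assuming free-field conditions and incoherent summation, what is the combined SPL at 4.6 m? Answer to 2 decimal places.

Combined at 2.1 m: 10·log₁₀(10^(98.6/10)+10^(101.8/10)) = 103.499 dB SPL.
Then apply −20·log₁₀(4.6/2.1) = -6.811 dB → 96.69 dB SPL.

96.69 dB SPL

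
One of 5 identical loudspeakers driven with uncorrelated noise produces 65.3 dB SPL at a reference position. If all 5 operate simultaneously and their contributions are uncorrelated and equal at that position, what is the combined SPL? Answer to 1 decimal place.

5 equal incoherent sources raise the level by 10·log₁₀(5) = 6.99 dB.
L_total = 65.3 + 6.99 = 72.3 dB SPL.

72.3 dB SPL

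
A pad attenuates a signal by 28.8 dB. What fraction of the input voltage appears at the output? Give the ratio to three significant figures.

Voltage ratio = 10^(dB/20).
10^(-28.8/20) = 10^(-1.440) = 0.0363.

0.0363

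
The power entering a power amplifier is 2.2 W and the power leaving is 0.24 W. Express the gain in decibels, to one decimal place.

-9.6 dB

Power ratio → dB uses the 10·log₁₀ form:
10·log₁₀(0.24/2.2) = 10·log₁₀(0.1091) = -9.6 dB.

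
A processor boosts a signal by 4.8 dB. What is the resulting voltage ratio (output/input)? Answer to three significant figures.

1.74

Voltage ratio = 10^(dB/20).
10^(4.8/20) = 10^(0.2400) = 1.74.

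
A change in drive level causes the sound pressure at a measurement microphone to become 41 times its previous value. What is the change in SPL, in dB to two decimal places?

32.26 dB

SPL change from a pressure ratio uses the 20·log₁₀ form:
20·log₁₀(41) = 32.26 dB.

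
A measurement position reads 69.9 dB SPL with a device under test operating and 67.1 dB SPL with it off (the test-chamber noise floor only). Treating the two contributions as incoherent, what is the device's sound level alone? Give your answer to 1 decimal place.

Background correction is a power subtraction:
L_src = 10·log₁₀(10^(69.9/10) − 10^(67.1/10)) = 10·log₁₀(4644000) = 66.7 dB SPL.

66.7 dB SPL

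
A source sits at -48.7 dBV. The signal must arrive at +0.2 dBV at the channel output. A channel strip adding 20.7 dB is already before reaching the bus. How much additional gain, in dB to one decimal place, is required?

The required make-up gain is the shortfall in the dB sum.
G = +0.2 − (-48.7) − 20.7 = 28.2 dB.

28.2 dB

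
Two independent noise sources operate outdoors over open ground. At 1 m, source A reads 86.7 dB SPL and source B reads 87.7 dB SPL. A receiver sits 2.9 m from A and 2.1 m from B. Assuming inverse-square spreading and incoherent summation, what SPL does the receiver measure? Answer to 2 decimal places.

82.77 dB SPL

At the listener: L_A = 86.7 − 20·log₁₀(2.9) = 77.452 dB; L_B = 87.7 − 20·log₁₀(2.1) = 81.256 dB.
Combined: 10·log₁₀(10^(77.452/10)+10^(81.256/10)) = 82.77 dB SPL.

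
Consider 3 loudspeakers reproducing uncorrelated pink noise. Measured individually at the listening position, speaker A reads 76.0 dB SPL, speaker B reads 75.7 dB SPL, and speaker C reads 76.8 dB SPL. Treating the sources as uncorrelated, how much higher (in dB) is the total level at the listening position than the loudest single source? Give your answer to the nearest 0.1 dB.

4.2 dB

Incoherent sources sum as intensities:
L_total = 10·log₁₀(10^(76.0/10) + 10^(75.7/10) + 10^(76.8/10)) = 80.96 dB SPL.
Excess over the loudest (76.8 dB): 80.96 − 76.8 = 4.2 dB.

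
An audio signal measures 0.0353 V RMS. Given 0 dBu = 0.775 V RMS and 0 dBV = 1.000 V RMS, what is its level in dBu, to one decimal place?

-26.8 dBu

dBu = 20·log₁₀(V / 0.775 V).
20·log₁₀(0.0353/0.775) = -26.8 dBu.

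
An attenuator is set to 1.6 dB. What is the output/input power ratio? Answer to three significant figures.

Power ratio = 10^(dB/10).
10^(-1.6/10) = 10^(-0.1600) = 0.692.

0.692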